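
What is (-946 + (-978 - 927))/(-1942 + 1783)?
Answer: 2851/159 ≈ 17.931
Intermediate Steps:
(-946 + (-978 - 927))/(-1942 + 1783) = (-946 - 1905)/(-159) = -2851*(-1/159) = 2851/159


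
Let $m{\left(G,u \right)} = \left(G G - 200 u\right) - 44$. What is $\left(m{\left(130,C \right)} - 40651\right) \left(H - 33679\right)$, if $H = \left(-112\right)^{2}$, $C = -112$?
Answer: $29483325$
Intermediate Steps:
$H = 12544$
$m{\left(G,u \right)} = -44 + G^{2} - 200 u$ ($m{\left(G,u \right)} = \left(G^{2} - 200 u\right) - 44 = -44 + G^{2} - 200 u$)
$\left(m{\left(130,C \right)} - 40651\right) \left(H - 33679\right) = \left(\left(-44 + 130^{2} - -22400\right) - 40651\right) \left(12544 - 33679\right) = \left(\left(-44 + 16900 + 22400\right) - 40651\right) \left(-21135\right) = \left(39256 - 40651\right) \left(-21135\right) = \left(-1395\right) \left(-21135\right) = 29483325$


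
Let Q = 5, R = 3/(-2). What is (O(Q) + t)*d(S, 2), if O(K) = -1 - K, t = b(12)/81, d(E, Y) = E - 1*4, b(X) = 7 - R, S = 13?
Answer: -955/18 ≈ -53.056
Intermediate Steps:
R = -3/2 (R = 3*(-½) = -3/2 ≈ -1.5000)
b(X) = 17/2 (b(X) = 7 - 1*(-3/2) = 7 + 3/2 = 17/2)
d(E, Y) = -4 + E (d(E, Y) = E - 4 = -4 + E)
t = 17/162 (t = (17/2)/81 = (17/2)*(1/81) = 17/162 ≈ 0.10494)
(O(Q) + t)*d(S, 2) = ((-1 - 1*5) + 17/162)*(-4 + 13) = ((-1 - 5) + 17/162)*9 = (-6 + 17/162)*9 = -955/162*9 = -955/18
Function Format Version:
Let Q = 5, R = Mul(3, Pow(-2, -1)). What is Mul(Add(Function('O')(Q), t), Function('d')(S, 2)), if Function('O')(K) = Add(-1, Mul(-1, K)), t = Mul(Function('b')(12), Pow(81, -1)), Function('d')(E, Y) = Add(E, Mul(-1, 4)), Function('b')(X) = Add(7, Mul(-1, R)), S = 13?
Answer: Rational(-955, 18) ≈ -53.056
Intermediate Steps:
R = Rational(-3, 2) (R = Mul(3, Rational(-1, 2)) = Rational(-3, 2) ≈ -1.5000)
Function('b')(X) = Rational(17, 2) (Function('b')(X) = Add(7, Mul(-1, Rational(-3, 2))) = Add(7, Rational(3, 2)) = Rational(17, 2))
Function('d')(E, Y) = Add(-4, E) (Function('d')(E, Y) = Add(E, -4) = Add(-4, E))
t = Rational(17, 162) (t = Mul(Rational(17, 2), Pow(81, -1)) = Mul(Rational(17, 2), Rational(1, 81)) = Rational(17, 162) ≈ 0.10494)
Mul(Add(Function('O')(Q), t), Function('d')(S, 2)) = Mul(Add(Add(-1, Mul(-1, 5)), Rational(17, 162)), Add(-4, 13)) = Mul(Add(Add(-1, -5), Rational(17, 162)), 9) = Mul(Add(-6, Rational(17, 162)), 9) = Mul(Rational(-955, 162), 9) = Rational(-955, 18)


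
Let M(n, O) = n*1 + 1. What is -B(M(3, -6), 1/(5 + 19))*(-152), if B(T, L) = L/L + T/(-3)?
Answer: -152/3 ≈ -50.667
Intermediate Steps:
M(n, O) = 1 + n (M(n, O) = n + 1 = 1 + n)
B(T, L) = 1 - T/3 (B(T, L) = 1 + T*(-⅓) = 1 - T/3)
-B(M(3, -6), 1/(5 + 19))*(-152) = -(1 - (1 + 3)/3)*(-152) = -(1 - ⅓*4)*(-152) = -(1 - 4/3)*(-152) = -1*(-⅓)*(-152) = (⅓)*(-152) = -152/3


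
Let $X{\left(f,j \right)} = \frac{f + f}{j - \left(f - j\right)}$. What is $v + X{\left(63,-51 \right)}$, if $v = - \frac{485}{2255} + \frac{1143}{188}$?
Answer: $\frac{2162549}{423940} \approx 5.1011$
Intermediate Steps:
$X{\left(f,j \right)} = \frac{2 f}{- f + 2 j}$
$v = \frac{497257}{84788}$ ($v = \left(-485\right) \frac{1}{2255} + 1143 \cdot \frac{1}{188} = - \frac{97}{451} + \frac{1143}{188} = \frac{497257}{84788} \approx 5.8647$)
$v + X{\left(63,-51 \right)} = \frac{497257}{84788} - \frac{126}{63 - -102} = \frac{497257}{84788} - \frac{126}{63 + 102} = \frac{497257}{84788} - \frac{126}{165} = \frac{497257}{84788} - 126 \cdot \frac{1}{165} = \frac{497257}{84788} - \frac{42}{55} = \frac{2162549}{423940}$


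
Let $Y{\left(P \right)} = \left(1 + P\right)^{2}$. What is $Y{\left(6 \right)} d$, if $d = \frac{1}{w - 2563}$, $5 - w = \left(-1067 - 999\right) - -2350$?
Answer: $- \frac{1}{58} \approx -0.017241$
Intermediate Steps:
$w = -279$ ($w = 5 - \left(\left(-1067 - 999\right) - -2350\right) = 5 - \left(-2066 + 2350\right) = 5 - 284 = -279$)
$d = - \frac{1}{2842}$ ($d = \frac{1}{-279 - 2563} = \frac{1}{-2842} = - \frac{1}{2842} \approx -0.00035186$)
$Y{\left(6 \right)} d = \left(1 + 6\right)^{2} \left(- \frac{1}{2842}\right) = 7^{2} \left(- \frac{1}{2842}\right) = 49 \left(- \frac{1}{2842}\right) = - \frac{1}{58}$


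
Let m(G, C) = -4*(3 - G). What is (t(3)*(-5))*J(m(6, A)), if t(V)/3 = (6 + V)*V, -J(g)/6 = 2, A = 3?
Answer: 4860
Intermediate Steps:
m(G, C) = -12 + 4*G
J(g) = -12 (J(g) = -6*2 = -12)
t(V) = 3*V*(6 + V) (t(V) = 3*((6 + V)*V) = 3*(V*(6 + V)) = 3*V*(6 + V))
(t(3)*(-5))*J(m(6, A)) = ((3*3*(6 + 3))*(-5))*(-12) = ((3*3*9)*(-5))*(-12) = (81*(-5))*(-12) = -405*(-12) = 4860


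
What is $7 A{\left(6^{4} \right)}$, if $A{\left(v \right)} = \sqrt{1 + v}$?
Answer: $7 \sqrt{1297} \approx 252.1$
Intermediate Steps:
$7 A{\left(6^{4} \right)} = 7 \sqrt{1 + 6^{4}} = 7 \sqrt{1 + 1296} = 7 \sqrt{1297}$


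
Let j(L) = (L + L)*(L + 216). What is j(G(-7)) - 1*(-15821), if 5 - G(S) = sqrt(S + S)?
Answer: 18003 - 452*I*sqrt(14) ≈ 18003.0 - 1691.2*I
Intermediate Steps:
G(S) = 5 - sqrt(2)*sqrt(S) (G(S) = 5 - sqrt(S + S) = 5 - sqrt(2*S) = 5 - sqrt(2)*sqrt(S))
j(L) = 2*L*(216 + L) (j(L) = (2*L)*(216 + L) = 2*L*(216 + L))
j(G(-7)) - 1*(-15821) = 2*(5 - sqrt(2)*sqrt(-7))*(216 + (5 - sqrt(2)*sqrt(-7))) - 1*(-15821) = 2*(5 - sqrt(2)*I*sqrt(7))*(216 + (5 - sqrt(2)*I*sqrt(7))) + 15821 = 2*(5 - I*sqrt(14))*(216 + (5 - I*sqrt(14))) + 15821 = 2*(5 - I*sqrt(14))*(221 - I*sqrt(14)) + 15821 = 15821 + 2*(5 - I*sqrt(14))*(221 - I*sqrt(14))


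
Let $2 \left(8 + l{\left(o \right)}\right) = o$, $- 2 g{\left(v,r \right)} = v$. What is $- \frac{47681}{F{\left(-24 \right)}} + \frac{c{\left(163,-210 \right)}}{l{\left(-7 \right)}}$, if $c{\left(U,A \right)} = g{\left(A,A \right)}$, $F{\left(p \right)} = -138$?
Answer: $\frac{46421}{138} \approx 336.38$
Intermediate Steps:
$g{\left(v,r \right)} = - \frac{v}{2}$
$l{\left(o \right)} = -8 + \frac{o}{2}$
$c{\left(U,A \right)} = - \frac{A}{2}$
$- \frac{47681}{F{\left(-24 \right)}} + \frac{c{\left(163,-210 \right)}}{l{\left(-7 \right)}} = - \frac{47681}{-138} + \frac{\left(- \frac{1}{2}\right) \left(-210\right)}{-8 + \frac{1}{2} \left(-7\right)} = \left(-47681\right) \left(- \frac{1}{138}\right) + \frac{105}{-8 - \frac{7}{2}} = \frac{47681}{138} + \frac{105}{- \frac{23}{2}} = \frac{47681}{138} + 105 \left(- \frac{2}{23}\right) = \frac{47681}{138} - \frac{210}{23} = \frac{46421}{138}$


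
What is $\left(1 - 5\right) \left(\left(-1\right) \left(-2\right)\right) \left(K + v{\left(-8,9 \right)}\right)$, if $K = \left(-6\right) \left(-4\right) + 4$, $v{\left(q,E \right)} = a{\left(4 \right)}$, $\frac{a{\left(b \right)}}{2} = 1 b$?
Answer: $-288$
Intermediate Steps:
$a{\left(b \right)} = 2 b$ ($a{\left(b \right)} = 2 \cdot 1 b = 2 b$)
$v{\left(q,E \right)} = 8$ ($v{\left(q,E \right)} = 2 \cdot 4 = 8$)
$K = 28$ ($K = 24 + 4 = 28$)
$\left(1 - 5\right) \left(\left(-1\right) \left(-2\right)\right) \left(K + v{\left(-8,9 \right)}\right) = \left(1 - 5\right) \left(\left(-1\right) \left(-2\right)\right) \left(28 + 8\right) = \left(-4\right) 2 \cdot 36 = \left(-8\right) 36 = -288$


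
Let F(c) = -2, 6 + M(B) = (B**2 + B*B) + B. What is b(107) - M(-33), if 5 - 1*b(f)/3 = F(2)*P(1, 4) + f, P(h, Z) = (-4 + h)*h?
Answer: -2463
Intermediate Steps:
M(B) = -6 + B + 2*B**2 (M(B) = -6 + ((B**2 + B*B) + B) = -6 + ((B**2 + B**2) + B) = -6 + (2*B**2 + B) = -6 + (B + 2*B**2) = -6 + B + 2*B**2)
P(h, Z) = h*(-4 + h)
b(f) = -3 - 3*f (b(f) = 15 - 3*(-2*(-4 + 1) + f) = 15 - 3*(-2*(-3) + f) = 15 - 3*(6 + f) = 15 + (-18 - 3*f) = -3 - 3*f)
b(107) - M(-33) = (-3 - 3*107) - (-6 - 33 + 2*(-33)**2) = (-3 - 321) - (-6 - 33 + 2*1089) = -324 - (-6 - 33 + 2178) = -324 - 1*2139 = -324 - 2139 = -2463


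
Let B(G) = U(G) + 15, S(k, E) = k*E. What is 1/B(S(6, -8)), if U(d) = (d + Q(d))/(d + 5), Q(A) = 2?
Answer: 43/691 ≈ 0.062229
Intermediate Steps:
S(k, E) = E*k
U(d) = (2 + d)/(5 + d) (U(d) = (d + 2)/(d + 5) = (2 + d)/(5 + d))
B(G) = 15 + (2 + G)/(5 + G) (B(G) = (2 + G)/(5 + G) + 15 = 15 + (2 + G)/(5 + G))
1/B(S(6, -8)) = 1/((77 + 16*(-8*6))/(5 - 8*6)) = 1/((77 + 16*(-48))/(5 - 48)) = 1/((77 - 768)/(-43)) = 1/(-1/43*(-691)) = 1/(691/43) = 43/691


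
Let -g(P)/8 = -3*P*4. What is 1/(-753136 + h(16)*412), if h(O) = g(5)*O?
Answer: 1/2411024 ≈ 4.1476e-7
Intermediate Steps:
g(P) = 96*P (g(P) = -8*(-3*P)*4 = -(-96)*P = 96*P)
h(O) = 480*O (h(O) = (96*5)*O = 480*O)
1/(-753136 + h(16)*412) = 1/(-753136 + (480*16)*412) = 1/(-753136 + 7680*412) = 1/(-753136 + 3164160) = 1/2411024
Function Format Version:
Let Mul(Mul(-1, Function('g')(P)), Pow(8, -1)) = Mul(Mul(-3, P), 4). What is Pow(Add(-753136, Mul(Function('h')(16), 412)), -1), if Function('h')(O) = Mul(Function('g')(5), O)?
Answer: Rational(1, 2411024) ≈ 4.1476e-7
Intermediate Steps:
Function('g')(P) = Mul(96, P) (Function('g')(P) = Mul(-8, Mul(Mul(-3, P), 4)) = Mul(-8, Mul(-12, P)) = Mul(96, P))
Function('h')(O) = Mul(480, O) (Function('h')(O) = Mul(Mul(96, 5), O) = Mul(480, O))
Pow(Add(-753136, Mul(Function('h')(16), 412)), -1) = Pow(Add(-753136, Mul(Mul(480, 16), 412)), -1) = Pow(Add(-753136, Mul(7680, 412)), -1) = Pow(Add(-753136, 3164160), -1) = Pow(2411024, -1) = Rational(1, 2411024)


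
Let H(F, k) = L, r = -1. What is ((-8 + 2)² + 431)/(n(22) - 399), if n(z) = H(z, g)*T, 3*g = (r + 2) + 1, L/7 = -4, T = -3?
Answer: -467/315 ≈ -1.4825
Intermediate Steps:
L = -28 (L = 7*(-4) = -28)
g = ⅔ (g = ((-1 + 2) + 1)/3 = (1 + 1)/3 = (⅓)*2 = ⅔ ≈ 0.66667)
H(F, k) = -28
n(z) = 84 (n(z) = -28*(-3) = 84)
((-8 + 2)² + 431)/(n(22) - 399) = ((-8 + 2)² + 431)/(84 - 399) = ((-6)² + 431)/(-315) = (36 + 431)*(-1/315) = 467*(-1/315) = -467/315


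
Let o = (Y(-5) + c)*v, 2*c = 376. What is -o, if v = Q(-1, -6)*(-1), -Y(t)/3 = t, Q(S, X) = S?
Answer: -203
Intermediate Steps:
Y(t) = -3*t
c = 188 (c = (½)*376 = 188)
v = 1 (v = -1*(-1) = 1)
o = 203 (o = (-3*(-5) + 188)*1 = (15 + 188)*1 = 203*1 = 203)
-o = -1*203 = -203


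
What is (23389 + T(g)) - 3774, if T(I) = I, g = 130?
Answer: 19745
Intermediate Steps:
(23389 + T(g)) - 3774 = (23389 + 130) - 3774 = 23519 - 3774 = 19745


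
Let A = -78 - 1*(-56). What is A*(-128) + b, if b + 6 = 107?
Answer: 2917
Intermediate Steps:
b = 101 (b = -6 + 107 = 101)
A = -22 (A = -78 + 56 = -22)
A*(-128) + b = -22*(-128) + 101 = 2816 + 101 = 2917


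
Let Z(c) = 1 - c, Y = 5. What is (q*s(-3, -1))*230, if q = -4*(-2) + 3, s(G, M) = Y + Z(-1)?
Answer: 17710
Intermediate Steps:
s(G, M) = 7 (s(G, M) = 5 + (1 - 1*(-1)) = 5 + (1 + 1) = 5 + 2 = 7)
q = 11 (q = 8 + 3 = 11)
(q*s(-3, -1))*230 = (11*7)*230 = 77*230 = 17710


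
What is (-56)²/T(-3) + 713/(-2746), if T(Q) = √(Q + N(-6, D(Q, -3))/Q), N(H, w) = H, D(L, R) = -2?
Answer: -713/2746 - 3136*I ≈ -0.25965 - 3136.0*I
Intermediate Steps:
T(Q) = √(Q - 6/Q)
(-56)²/T(-3) + 713/(-2746) = (-56)²/(√(-3 - 6/(-3))) + 713/(-2746) = 3136/(√(-3 - 6*(-⅓))) + 713*(-1/2746) = 3136/(√(-3 + 2)) - 713/2746 = 3136/(√(-1)) - 713/2746 = 3136/I - 713/2746 = 3136*(-I) - 713/2746 = -3136*I - 713/2746 = -713/2746 - 3136*I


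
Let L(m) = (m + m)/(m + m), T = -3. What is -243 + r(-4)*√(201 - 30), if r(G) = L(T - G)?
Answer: -243 + 3*√19 ≈ -229.92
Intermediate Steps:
L(m) = 1 (L(m) = (2*m)/((2*m)) = (2*m)*(1/(2*m)) = 1)
r(G) = 1
-243 + r(-4)*√(201 - 30) = -243 + 1*√(201 - 30) = -243 + 1*√171 = -243 + 1*(3*√19) = -243 + 3*√19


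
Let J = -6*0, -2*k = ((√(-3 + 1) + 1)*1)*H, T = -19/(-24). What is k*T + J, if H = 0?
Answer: 0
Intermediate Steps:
T = 19/24 (T = -19*(-1/24) = 19/24 ≈ 0.79167)
k = 0 (k = -(√(-3 + 1) + 1)*1*0/2 = -(√(-2) + 1)*1*0/2 = -(I*√2 + 1)*1*0/2 = -(1 + I*√2)*1*0/2 = -(1 + I*√2)*0/2 = -½*0 = 0)
J = 0
k*T + J = 0*(19/24) + 0 = 0 + 0 = 0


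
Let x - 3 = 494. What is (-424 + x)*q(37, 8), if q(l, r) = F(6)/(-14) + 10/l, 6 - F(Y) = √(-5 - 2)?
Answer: -2993/259 + 73*I*√7/14 ≈ -11.556 + 13.796*I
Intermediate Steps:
x = 497 (x = 3 + 494 = 497)
F(Y) = 6 - I*√7 (F(Y) = 6 - √(-5 - 2) = 6 - √(-7) = 6 - I*√7)
q(l, r) = -3/7 + 10/l + I*√7/14 (q(l, r) = (6 - I*√7)/(-14) + 10/l = (6 - I*√7)*(-1/14) + 10/l = (-3/7 + I*√7/14) + 10/l = -3/7 + 10/l + I*√7/14)
(-424 + x)*q(37, 8) = (-424 + 497)*((1/14)*(140 + 37*(-6 + I*√7))/37) = 73*((1/14)*(1/37)*(140 + (-222 + 37*I*√7))) = 73*((1/14)*(1/37)*(-82 + 37*I*√7)) = 73*(-41/259 + I*√7/14) = -2993/259 + 73*I*√7/14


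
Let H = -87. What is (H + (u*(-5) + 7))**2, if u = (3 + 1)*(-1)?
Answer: 3600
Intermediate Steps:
u = -4 (u = 4*(-1) = -4)
(H + (u*(-5) + 7))**2 = (-87 + (-4*(-5) + 7))**2 = (-87 + (20 + 7))**2 = (-87 + 27)**2 = (-60)**2 = 3600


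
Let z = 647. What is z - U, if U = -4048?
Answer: 4695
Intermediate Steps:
z - U = 647 - 1*(-4048) = 647 + 4048 = 4695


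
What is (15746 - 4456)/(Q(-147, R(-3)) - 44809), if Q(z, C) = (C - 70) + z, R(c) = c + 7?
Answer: -5645/22511 ≈ -0.25077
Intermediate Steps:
R(c) = 7 + c
Q(z, C) = -70 + C + z (Q(z, C) = (-70 + C) + z = -70 + C + z)
(15746 - 4456)/(Q(-147, R(-3)) - 44809) = (15746 - 4456)/((-70 + (7 - 3) - 147) - 44809) = 11290/((-70 + 4 - 147) - 44809) = 11290/(-213 - 44809) = 11290/(-45022) = 11290*(-1/45022) = -5645/22511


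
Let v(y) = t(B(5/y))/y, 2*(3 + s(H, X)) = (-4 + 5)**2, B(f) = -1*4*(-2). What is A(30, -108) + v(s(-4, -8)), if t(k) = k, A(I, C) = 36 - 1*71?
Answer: -191/5 ≈ -38.200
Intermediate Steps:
A(I, C) = -35 (A(I, C) = 36 - 71 = -35)
B(f) = 8 (B(f) = -4*(-2) = 8)
s(H, X) = -5/2 (s(H, X) = -3 + (-4 + 5)**2/2 = -3 + (1/2)*1**2 = -3 + (1/2)*1 = -3 + 1/2 = -5/2)
v(y) = 8/y
A(30, -108) + v(s(-4, -8)) = -35 + 8/(-5/2) = -35 + 8*(-2/5) = -35 - 16/5 = -191/5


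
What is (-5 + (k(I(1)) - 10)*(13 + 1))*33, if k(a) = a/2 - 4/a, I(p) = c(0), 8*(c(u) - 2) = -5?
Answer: -46491/8 ≈ -5811.4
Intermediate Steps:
c(u) = 11/8 (c(u) = 2 + (⅛)*(-5) = 2 - 5/8 = 11/8)
I(p) = 11/8
k(a) = a/2 - 4/a (k(a) = a*(½) - 4/a = a/2 - 4/a)
(-5 + (k(I(1)) - 10)*(13 + 1))*33 = (-5 + (((½)*(11/8) - 4/11/8) - 10)*(13 + 1))*33 = (-5 + ((11/16 - 4*8/11) - 10)*14)*33 = (-5 + ((11/16 - 32/11) - 10)*14)*33 = (-5 + (-391/176 - 10)*14)*33 = (-5 - 2151/176*14)*33 = (-5 - 15057/88)*33 = -15497/88*33 = -46491/8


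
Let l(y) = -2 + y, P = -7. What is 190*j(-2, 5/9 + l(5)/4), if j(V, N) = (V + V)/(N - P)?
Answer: -27360/299 ≈ -91.505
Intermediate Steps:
j(V, N) = 2*V/(7 + N) (j(V, N) = (V + V)/(N - 1*(-7)) = (2*V)/(N + 7) = (2*V)/(7 + N) = 2*V/(7 + N))
190*j(-2, 5/9 + l(5)/4) = 190*(2*(-2)/(7 + (5/9 + (-2 + 5)/4))) = 190*(2*(-2)/(7 + (5*(⅑) + 3*(¼)))) = 190*(2*(-2)/(7 + (5/9 + ¾))) = 190*(2*(-2)/(7 + 47/36)) = 190*(2*(-2)/(299/36)) = 190*(2*(-2)*(36/299)) = 190*(-144/299) = -27360/299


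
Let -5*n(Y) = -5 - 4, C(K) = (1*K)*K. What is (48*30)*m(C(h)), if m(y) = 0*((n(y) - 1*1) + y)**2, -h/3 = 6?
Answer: 0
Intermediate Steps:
h = -18 (h = -3*6 = -18)
C(K) = K**2 (C(K) = K*K = K**2)
n(Y) = 9/5 (n(Y) = -(-5 - 4)/5 = -1/5*(-9) = 9/5)
m(y) = 0 (m(y) = 0*((9/5 - 1*1) + y)**2 = 0*((9/5 - 1) + y)**2 = 0*(4/5 + y)**2 = 0)
(48*30)*m(C(h)) = (48*30)*0 = 1440*0 = 0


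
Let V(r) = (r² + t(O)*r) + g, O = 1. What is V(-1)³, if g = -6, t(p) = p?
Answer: -216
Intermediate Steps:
V(r) = -6 + r + r² (V(r) = (r² + 1*r) - 6 = (r² + r) - 6 = (r + r²) - 6 = -6 + r + r²)
V(-1)³ = (-6 - 1 + (-1)²)³ = (-6 - 1 + 1)³ = (-6)³ = -216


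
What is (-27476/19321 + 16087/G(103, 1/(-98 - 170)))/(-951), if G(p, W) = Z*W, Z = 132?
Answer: 20825640817/606350943 ≈ 34.346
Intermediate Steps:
G(p, W) = 132*W
(-27476/19321 + 16087/G(103, 1/(-98 - 170)))/(-951) = (-27476/19321 + 16087/((132/(-98 - 170))))/(-951) = (-27476*1/19321 + 16087/((132/(-268))))*(-1/951) = (-27476/19321 + 16087/((132*(-1/268))))*(-1/951) = (-27476/19321 + 16087/(-33/67))*(-1/951) = (-27476/19321 + 16087*(-67/33))*(-1/951) = (-27476/19321 - 1077829/33)*(-1/951) = -20825640817/637593*(-1/951) = 20825640817/606350943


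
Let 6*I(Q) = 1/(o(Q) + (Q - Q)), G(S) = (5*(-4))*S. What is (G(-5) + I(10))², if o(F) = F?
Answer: 36012001/3600 ≈ 10003.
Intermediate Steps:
G(S) = -20*S
I(Q) = 1/(6*Q) (I(Q) = 1/(6*(Q + (Q - Q))) = 1/(6*(Q + 0)) = 1/(6*Q))
(G(-5) + I(10))² = (-20*(-5) + (⅙)/10)² = (100 + (⅙)*(⅒))² = (100 + 1/60)² = (6001/60)² = 36012001/3600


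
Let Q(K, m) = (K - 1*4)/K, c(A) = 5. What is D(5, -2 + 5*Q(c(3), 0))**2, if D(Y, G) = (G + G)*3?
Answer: 36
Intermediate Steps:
Q(K, m) = (-4 + K)/K (Q(K, m) = (K - 4)/K = (-4 + K)/K)
D(Y, G) = 6*G (D(Y, G) = (2*G)*3 = 6*G)
D(5, -2 + 5*Q(c(3), 0))**2 = (6*(-2 + 5*((-4 + 5)/5)))**2 = (6*(-2 + 5*((1/5)*1)))**2 = (6*(-2 + 5*(1/5)))**2 = (6*(-2 + 1))**2 = (6*(-1))**2 = (-6)**2 = 36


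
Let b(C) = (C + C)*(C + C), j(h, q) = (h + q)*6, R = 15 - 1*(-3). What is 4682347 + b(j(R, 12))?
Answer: 4811947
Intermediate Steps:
R = 18 (R = 15 + 3 = 18)
j(h, q) = 6*h + 6*q
b(C) = 4*C**2 (b(C) = (2*C)*(2*C) = 4*C**2)
4682347 + b(j(R, 12)) = 4682347 + 4*(6*18 + 6*12)**2 = 4682347 + 4*(108 + 72)**2 = 4682347 + 4*180**2 = 4682347 + 4*32400 = 4682347 + 129600 = 4811947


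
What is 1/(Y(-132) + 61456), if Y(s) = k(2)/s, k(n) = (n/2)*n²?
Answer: 33/2028047 ≈ 1.6272e-5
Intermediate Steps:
k(n) = n³/2 (k(n) = (n*(½))*n² = (n/2)*n² = n³/2)
Y(s) = 4/s (Y(s) = ((½)*2³)/s = ((½)*8)/s = 4/s)
1/(Y(-132) + 61456) = 1/(4/(-132) + 61456) = 1/(4*(-1/132) + 61456) = 1/(-1/33 + 61456) = 1/(2028047/33) = 33/2028047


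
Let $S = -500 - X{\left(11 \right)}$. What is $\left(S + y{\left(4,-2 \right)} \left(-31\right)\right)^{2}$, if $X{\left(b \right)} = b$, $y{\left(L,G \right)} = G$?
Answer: $201601$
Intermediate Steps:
$S = -511$ ($S = -500 - 11 = -511$)
$\left(S + y{\left(4,-2 \right)} \left(-31\right)\right)^{2} = \left(-511 - -62\right)^{2} = \left(-511 + 62\right)^{2} = \left(-449\right)^{2} = 201601$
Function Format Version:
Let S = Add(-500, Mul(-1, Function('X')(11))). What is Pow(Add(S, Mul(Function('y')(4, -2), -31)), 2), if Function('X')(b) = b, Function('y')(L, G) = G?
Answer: 201601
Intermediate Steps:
S = -511 (S = Add(-500, Mul(-1, 11)) = Add(-500, -11) = -511)
Pow(Add(S, Mul(Function('y')(4, -2), -31)), 2) = Pow(Add(-511, Mul(-2, -31)), 2) = Pow(Add(-511, 62), 2) = Pow(-449, 2) = 201601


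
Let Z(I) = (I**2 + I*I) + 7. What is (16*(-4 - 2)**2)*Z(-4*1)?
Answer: 22464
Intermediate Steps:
Z(I) = 7 + 2*I**2 (Z(I) = (I**2 + I**2) + 7 = 2*I**2 + 7 = 7 + 2*I**2)
(16*(-4 - 2)**2)*Z(-4*1) = (16*(-4 - 2)**2)*(7 + 2*(-4*1)**2) = (16*(-6)**2)*(7 + 2*(-4)**2) = (16*36)*(7 + 2*16) = 576*(7 + 32) = 576*39 = 22464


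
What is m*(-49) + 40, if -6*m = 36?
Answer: 334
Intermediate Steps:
m = -6 (m = -⅙*36 = -6)
m*(-49) + 40 = -6*(-49) + 40 = 294 + 40 = 334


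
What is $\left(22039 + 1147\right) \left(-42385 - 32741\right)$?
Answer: $-1741871436$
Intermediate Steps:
$\left(22039 + 1147\right) \left(-42385 - 32741\right) = 23186 \left(-75126\right) = -1741871436$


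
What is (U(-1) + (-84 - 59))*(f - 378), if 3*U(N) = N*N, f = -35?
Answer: 176764/3 ≈ 58921.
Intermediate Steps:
U(N) = N²/3 (U(N) = (N*N)/3 = N²/3)
(U(-1) + (-84 - 59))*(f - 378) = ((⅓)*(-1)² + (-84 - 59))*(-35 - 378) = ((⅓)*1 - 143)*(-413) = (⅓ - 143)*(-413) = -428/3*(-413) = 176764/3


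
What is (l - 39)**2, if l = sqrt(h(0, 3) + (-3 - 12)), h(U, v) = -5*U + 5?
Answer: (39 - I*sqrt(10))**2 ≈ 1511.0 - 246.66*I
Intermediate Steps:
h(U, v) = 5 - 5*U
l = I*sqrt(10) (l = sqrt((5 - 5*0) + (-3 - 12)) = sqrt((5 + 0) - 15) = sqrt(5 - 15) = sqrt(-10) = I*sqrt(10) ≈ 3.1623*I)
(l - 39)**2 = (I*sqrt(10) - 39)**2 = (-39 + I*sqrt(10))**2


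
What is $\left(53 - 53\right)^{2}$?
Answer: $0$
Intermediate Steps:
$\left(53 - 53\right)^{2} = 0^{2} = 0$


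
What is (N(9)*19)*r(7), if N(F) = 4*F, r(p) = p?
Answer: 4788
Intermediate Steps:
(N(9)*19)*r(7) = ((4*9)*19)*7 = (36*19)*7 = 684*7 = 4788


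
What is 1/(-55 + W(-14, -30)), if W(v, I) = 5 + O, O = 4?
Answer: -1/46 ≈ -0.021739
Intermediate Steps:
W(v, I) = 9 (W(v, I) = 5 + 4 = 9)
1/(-55 + W(-14, -30)) = 1/(-55 + 9) = 1/(-46) = -1/46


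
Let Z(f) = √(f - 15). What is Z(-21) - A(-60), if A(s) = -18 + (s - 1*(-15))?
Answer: 63 + 6*I ≈ 63.0 + 6.0*I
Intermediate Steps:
A(s) = -3 + s (A(s) = -18 + (s + 15) = -18 + (15 + s) = -3 + s)
Z(f) = √(-15 + f)
Z(-21) - A(-60) = √(-15 - 21) - (-3 - 60) = √(-36) - 1*(-63) = 6*I + 63 = 63 + 6*I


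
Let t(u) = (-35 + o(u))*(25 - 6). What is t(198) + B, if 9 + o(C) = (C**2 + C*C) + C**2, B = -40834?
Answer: 2192958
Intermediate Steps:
o(C) = -9 + 3*C**2 (o(C) = -9 + ((C**2 + C*C) + C**2) = -9 + ((C**2 + C**2) + C**2) = -9 + (2*C**2 + C**2) = -9 + 3*C**2)
t(u) = -836 + 57*u**2 (t(u) = (-35 + (-9 + 3*u**2))*(25 - 6) = (-44 + 3*u**2)*19 = -836 + 57*u**2)
t(198) + B = (-836 + 57*198**2) - 40834 = (-836 + 57*39204) - 40834 = (-836 + 2234628) - 40834 = 2233792 - 40834 = 2192958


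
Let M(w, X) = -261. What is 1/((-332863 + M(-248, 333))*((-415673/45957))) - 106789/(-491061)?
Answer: 14787165072387005/67997537063731572 ≈ 0.21747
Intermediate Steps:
1/((-332863 + M(-248, 333))*((-415673/45957))) - 106789/(-491061) = 1/((-332863 - 261)*((-415673/45957))) - 106789/(-491061) = 1/((-333124)*((-415673*1/45957))) - 106789*(-1/491061) = -1/(333124*(-415673/45957)) + 106789/491061 = -1/333124*(-45957/415673) + 106789/491061 = 45957/138470652452 + 106789/491061 = 14787165072387005/67997537063731572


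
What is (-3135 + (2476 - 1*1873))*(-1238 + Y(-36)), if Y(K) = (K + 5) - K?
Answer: 3121956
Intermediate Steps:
Y(K) = 5 (Y(K) = (5 + K) - K = 5)
(-3135 + (2476 - 1*1873))*(-1238 + Y(-36)) = (-3135 + (2476 - 1*1873))*(-1238 + 5) = (-3135 + (2476 - 1873))*(-1233) = (-3135 + 603)*(-1233) = -2532*(-1233) = 3121956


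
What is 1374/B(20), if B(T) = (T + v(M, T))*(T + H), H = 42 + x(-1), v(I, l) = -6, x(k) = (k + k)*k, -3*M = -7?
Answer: 687/448 ≈ 1.5335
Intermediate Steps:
M = 7/3 (M = -⅓*(-7) = 7/3 ≈ 2.3333)
x(k) = 2*k² (x(k) = (2*k)*k = 2*k²)
H = 44 (H = 42 + 2*(-1)² = 42 + 2*1 = 42 + 2 = 44)
B(T) = (-6 + T)*(44 + T) (B(T) = (T - 6)*(T + 44) = (-6 + T)*(44 + T))
1374/B(20) = 1374/(-264 + 20² + 38*20) = 1374/(-264 + 400 + 760) = 1374/896 = 1374*(1/896) = 687/448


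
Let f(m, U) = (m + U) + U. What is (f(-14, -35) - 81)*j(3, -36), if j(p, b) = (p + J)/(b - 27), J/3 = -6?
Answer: -275/7 ≈ -39.286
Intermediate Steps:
f(m, U) = m + 2*U (f(m, U) = (U + m) + U = m + 2*U)
J = -18 (J = 3*(-6) = -18)
j(p, b) = (-18 + p)/(-27 + b) (j(p, b) = (p - 18)/(b - 27) = (-18 + p)/(-27 + b))
(f(-14, -35) - 81)*j(3, -36) = ((-14 + 2*(-35)) - 81)*((-18 + 3)/(-27 - 36)) = ((-14 - 70) - 81)*(-15/(-63)) = (-84 - 81)*(-1/63*(-15)) = -165*5/21 = -275/7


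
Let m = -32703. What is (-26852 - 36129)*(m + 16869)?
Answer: 997241154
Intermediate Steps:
(-26852 - 36129)*(m + 16869) = (-26852 - 36129)*(-32703 + 16869) = -62981*(-15834) = 997241154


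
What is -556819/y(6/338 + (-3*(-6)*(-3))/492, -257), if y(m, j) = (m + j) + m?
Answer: 3858198851/1782028 ≈ 2165.1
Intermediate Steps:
y(m, j) = j + 2*m (y(m, j) = (j + m) + m = j + 2*m)
-556819/y(6/338 + (-3*(-6)*(-3))/492, -257) = -556819/(-257 + 2*(6/338 + (-3*(-6)*(-3))/492)) = -556819/(-257 + 2*(6*(1/338) + (18*(-3))*(1/492))) = -556819/(-257 + 2*(3/169 - 54*1/492)) = -556819/(-257 + 2*(3/169 - 9/82)) = -556819/(-257 + 2*(-1275/13858)) = -556819/(-257 - 1275/6929) = -556819/(-1782028/6929) = -556819*(-6929/1782028) = 3858198851/1782028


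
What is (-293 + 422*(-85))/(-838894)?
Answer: 36163/838894 ≈ 0.043108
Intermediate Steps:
(-293 + 422*(-85))/(-838894) = (-293 - 35870)*(-1/838894) = -36163*(-1/838894) = 36163/838894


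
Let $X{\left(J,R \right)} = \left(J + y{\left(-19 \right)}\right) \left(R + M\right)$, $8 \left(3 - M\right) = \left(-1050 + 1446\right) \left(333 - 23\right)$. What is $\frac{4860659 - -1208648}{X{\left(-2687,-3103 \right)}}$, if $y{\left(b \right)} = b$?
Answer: $\frac{6069307}{49912170} \approx 0.1216$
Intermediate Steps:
$M = -15342$ ($M = 3 - \frac{\left(-1050 + 1446\right) \left(333 - 23\right)}{8} = 3 - \frac{396 \cdot 310}{8} = 3 - 15345 = -15342$)
$X{\left(J,R \right)} = \left(-15342 + R\right) \left(-19 + J\right)$ ($X{\left(J,R \right)} = \left(J - 19\right) \left(R - 15342\right) = \left(-19 + J\right) \left(-15342 + R\right) = \left(-15342 + R\right) \left(-19 + J\right)$)
$\frac{4860659 - -1208648}{X{\left(-2687,-3103 \right)}} = \frac{4860659 - -1208648}{291498 - -41223954 - -58957 - -8337761} = \frac{4860659 + 1208648}{291498 + 41223954 + 58957 + 8337761} = \frac{6069307}{49912170}$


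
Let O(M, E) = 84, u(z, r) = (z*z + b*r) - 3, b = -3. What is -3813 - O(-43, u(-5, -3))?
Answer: -3897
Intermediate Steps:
u(z, r) = -3 + z² - 3*r (u(z, r) = (z*z - 3*r) - 3 = (z² - 3*r) - 3 = -3 + z² - 3*r)
-3813 - O(-43, u(-5, -3)) = -3813 - 1*84 = -3813 - 84 = -3897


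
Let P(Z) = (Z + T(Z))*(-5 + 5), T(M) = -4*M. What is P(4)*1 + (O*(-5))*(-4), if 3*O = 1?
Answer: 20/3 ≈ 6.6667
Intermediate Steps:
O = ⅓ (O = (⅓)*1 = ⅓ ≈ 0.33333)
P(Z) = 0 (P(Z) = (Z - 4*Z)*(-5 + 5) = -3*Z*0 = 0)
P(4)*1 + (O*(-5))*(-4) = 0*1 + ((⅓)*(-5))*(-4) = 0 - 5/3*(-4) = 0 + 20/3 = 20/3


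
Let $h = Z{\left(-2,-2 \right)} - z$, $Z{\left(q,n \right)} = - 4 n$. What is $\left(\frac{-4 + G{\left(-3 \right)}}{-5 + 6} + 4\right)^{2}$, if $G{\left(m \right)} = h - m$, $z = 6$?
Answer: $25$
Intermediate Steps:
$h = 2$ ($h = \left(-4\right) \left(-2\right) - 6 = 8 - 6 = 2$)
$G{\left(m \right)} = 2 - m$
$\left(\frac{-4 + G{\left(-3 \right)}}{-5 + 6} + 4\right)^{2} = \left(\frac{-4 + \left(2 - -3\right)}{-5 + 6} + 4\right)^{2} = \left(\frac{-4 + \left(2 + 3\right)}{1} + 4\right)^{2} = \left(\left(-4 + 5\right) 1 + 4\right)^{2} = \left(1 \cdot 1 + 4\right)^{2} = \left(1 + 4\right)^{2} = 5^{2} = 25$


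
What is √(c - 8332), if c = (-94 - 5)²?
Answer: √1469 ≈ 38.328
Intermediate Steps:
c = 9801 (c = (-99)² = 9801)
√(c - 8332) = √(9801 - 8332) = √1469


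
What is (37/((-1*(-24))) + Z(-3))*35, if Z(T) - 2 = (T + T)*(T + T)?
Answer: 33215/24 ≈ 1384.0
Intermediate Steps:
Z(T) = 2 + 4*T**2 (Z(T) = 2 + (T + T)*(T + T) = 2 + (2*T)*(2*T) = 2 + 4*T**2)
(37/((-1*(-24))) + Z(-3))*35 = (37/((-1*(-24))) + (2 + 4*(-3)**2))*35 = (37/24 + (2 + 4*9))*35 = (37*(1/24) + (2 + 36))*35 = (37/24 + 38)*35 = (949/24)*35 = 33215/24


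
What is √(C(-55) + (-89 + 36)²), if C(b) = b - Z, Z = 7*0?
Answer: 9*√34 ≈ 52.479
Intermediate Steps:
Z = 0
C(b) = b (C(b) = b - 1*0 = b + 0 = b)
√(C(-55) + (-89 + 36)²) = √(-55 + (-89 + 36)²) = √(-55 + (-53)²) = √(-55 + 2809) = √2754 = 9*√34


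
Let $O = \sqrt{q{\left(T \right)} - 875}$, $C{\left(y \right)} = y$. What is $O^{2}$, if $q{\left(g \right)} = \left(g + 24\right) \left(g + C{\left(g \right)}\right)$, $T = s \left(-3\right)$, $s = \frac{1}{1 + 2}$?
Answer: $-921$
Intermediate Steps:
$s = \frac{1}{3} \approx 0.33333$
$T = -1$ ($T = \frac{1}{3} \left(-3\right) = -1$)
$q{\left(g \right)} = 2 g \left(24 + g\right)$ ($q{\left(g \right)} = \left(g + 24\right) \left(g + g\right) = \left(24 + g\right) 2 g = 2 g \left(24 + g\right)$)
$O = i \sqrt{921}$ ($O = \sqrt{2 \left(-1\right) \left(24 - 1\right) - 875} = \sqrt{2 \left(-1\right) 23 - 875} = \sqrt{-46 - 875} = \sqrt{-921} = i \sqrt{921} \approx 30.348 i$)
$O^{2} = \left(i \sqrt{921}\right)^{2} = -921$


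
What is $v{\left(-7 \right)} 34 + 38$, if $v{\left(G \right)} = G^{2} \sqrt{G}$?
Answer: $38 + 1666 i \sqrt{7} \approx 38.0 + 4407.8 i$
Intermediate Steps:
$v{\left(G \right)} = G^{\frac{5}{2}}$
$v{\left(-7 \right)} 34 + 38 = \left(-7\right)^{\frac{5}{2}} \cdot 34 + 38 = 49 i \sqrt{7} \cdot 34 + 38 = 1666 i \sqrt{7} + 38 = 38 + 1666 i \sqrt{7}$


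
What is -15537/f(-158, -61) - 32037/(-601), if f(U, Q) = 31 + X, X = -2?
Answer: -8408664/17429 ≈ -482.45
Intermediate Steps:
f(U, Q) = 29 (f(U, Q) = 31 - 2 = 29)
-15537/f(-158, -61) - 32037/(-601) = -15537/29 - 32037/(-601) = -15537*1/29 - 32037*(-1/601) = -15537/29 + 32037/601 = -8408664/17429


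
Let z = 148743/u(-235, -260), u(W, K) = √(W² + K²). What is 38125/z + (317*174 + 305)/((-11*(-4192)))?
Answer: 55463/46112 + 3240625*√17/148743 ≈ 91.032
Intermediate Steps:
u(W, K) = √(K² + W²)
z = 148743*√17/1445 (z = 148743/(√((-260)² + (-235)²)) = 148743/(√(67600 + 55225)) = 148743/(√122825) = 148743/((85*√17)) = 148743*(√17/1445) = 148743*√17/1445 ≈ 424.42)
38125/z + (317*174 + 305)/((-11*(-4192))) = 38125/((148743*√17/1445)) + (317*174 + 305)/((-11*(-4192))) = 38125*(85*√17/148743) + (55158 + 305)/46112 = 3240625*√17/148743 + 55463*(1/46112) = 3240625*√17/148743 + 55463/46112 = 55463/46112 + 3240625*√17/148743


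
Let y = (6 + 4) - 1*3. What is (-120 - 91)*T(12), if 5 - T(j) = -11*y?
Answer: -17302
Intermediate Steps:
y = 7 (y = 10 - 3 = 7)
T(j) = 82 (T(j) = 5 - (-11)*7 = 5 - 1*(-77) = 5 + 77 = 82)
(-120 - 91)*T(12) = (-120 - 91)*82 = -211*82 = -17302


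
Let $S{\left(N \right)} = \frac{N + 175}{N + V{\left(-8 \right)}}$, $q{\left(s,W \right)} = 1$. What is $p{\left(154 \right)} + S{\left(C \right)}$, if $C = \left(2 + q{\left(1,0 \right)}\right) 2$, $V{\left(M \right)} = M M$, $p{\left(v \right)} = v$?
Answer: $\frac{10961}{70} \approx 156.59$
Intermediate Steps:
$V{\left(M \right)} = M^{2}$
$C = 6$ ($C = \left(2 + 1\right) 2 = 3 \cdot 2 = 6$)
$S{\left(N \right)} = \frac{175 + N}{64 + N}$ ($S{\left(N \right)} = \frac{N + 175}{N + \left(-8\right)^{2}} = \frac{175 + N}{N + 64} = \frac{175 + N}{64 + N}$)
$p{\left(154 \right)} + S{\left(C \right)} = 154 + \frac{175 + 6}{64 + 6} = 154 + \frac{1}{70} \cdot 181 = 154 + \frac{181}{70} = \frac{10961}{70}$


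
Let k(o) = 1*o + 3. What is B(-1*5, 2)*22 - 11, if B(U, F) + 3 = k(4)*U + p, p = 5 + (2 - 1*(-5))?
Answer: -583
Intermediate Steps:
k(o) = 3 + o (k(o) = o + 3 = 3 + o)
p = 12 (p = 5 + (2 + 5) = 5 + 7 = 12)
B(U, F) = 9 + 7*U (B(U, F) = -3 + ((3 + 4)*U + 12) = -3 + (7*U + 12) = -3 + (12 + 7*U) = 9 + 7*U)
B(-1*5, 2)*22 - 11 = (9 + 7*(-1*5))*22 - 11 = (9 + 7*(-5))*22 - 11 = (9 - 35)*22 - 11 = -26*22 - 11 = -572 - 11 = -583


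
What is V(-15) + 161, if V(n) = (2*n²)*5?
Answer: 2411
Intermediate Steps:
V(n) = 10*n²
V(-15) + 161 = 10*(-15)² + 161 = 10*225 + 161 = 2250 + 161 = 2411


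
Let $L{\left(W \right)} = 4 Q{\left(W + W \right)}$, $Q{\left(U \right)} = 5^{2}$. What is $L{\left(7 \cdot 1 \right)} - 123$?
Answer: $-23$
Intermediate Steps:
$Q{\left(U \right)} = 25$
$L{\left(W \right)} = 100$ ($L{\left(W \right)} = 4 \cdot 25 = 100$)
$L{\left(7 \cdot 1 \right)} - 123 = 100 - 123 = -23$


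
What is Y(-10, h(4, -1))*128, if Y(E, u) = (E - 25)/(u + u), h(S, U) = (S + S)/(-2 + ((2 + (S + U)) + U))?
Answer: -560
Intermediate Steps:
h(S, U) = 2*S/(S + 2*U) (h(S, U) = (2*S)/(-2 + ((2 + S + U) + U)) = (2*S)/(-2 + (2 + S + 2*U)) = (2*S)/(S + 2*U) = 2*S/(S + 2*U))
Y(E, u) = (-25 + E)/(2*u) (Y(E, u) = (-25 + E)/((2*u)) = (-25 + E)*(1/(2*u)) = (-25 + E)/(2*u))
Y(-10, h(4, -1))*128 = ((-25 - 10)/(2*((2*4/(4 + 2*(-1))))))*128 = ((1/2)*(-35)/(2*4/(4 - 2)))*128 = ((1/2)*(-35)/(2*4/2))*128 = ((1/2)*(-35)/(2*4*(1/2)))*128 = ((1/2)*(-35)/4)*128 = ((1/2)*(1/4)*(-35))*128 = -35/8*128 = -560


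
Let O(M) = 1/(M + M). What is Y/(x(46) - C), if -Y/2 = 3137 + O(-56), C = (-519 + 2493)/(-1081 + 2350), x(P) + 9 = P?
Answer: -3162087/17864 ≈ -177.01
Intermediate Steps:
x(P) = -9 + P
O(M) = 1/(2*M)
C = 14/9 (C = 1974/1269 = 1974*(1/1269) = 14/9 ≈ 1.5556)
Y = -351343/56 (Y = -2*(3137 + (½)/(-56)) = -2*(3137 + (½)*(-1/56)) = -2*(3137 - 1/112) = -2*351343/112 = -351343/56 ≈ -6274.0)
Y/(x(46) - C) = -351343/(56*((-9 + 46) - 1*14/9)) = -351343/(56*(37 - 14/9)) = -351343/(56*319/9) = -351343/56*9/319 = -3162087/17864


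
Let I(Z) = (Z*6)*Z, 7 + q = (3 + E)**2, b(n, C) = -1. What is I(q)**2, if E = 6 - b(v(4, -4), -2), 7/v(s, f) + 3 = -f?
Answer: 2692987236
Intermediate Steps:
v(s, f) = 7/(-3 - f)
E = 7 (E = 6 - 1*(-1) = 6 + 1 = 7)
q = 93 (q = -7 + (3 + 7)**2 = -7 + 10**2 = -7 + 100 = 93)
I(Z) = 6*Z**2 (I(Z) = (6*Z)*Z = 6*Z**2)
I(q)**2 = (6*93**2)**2 = (6*8649)**2 = 51894**2 = 2692987236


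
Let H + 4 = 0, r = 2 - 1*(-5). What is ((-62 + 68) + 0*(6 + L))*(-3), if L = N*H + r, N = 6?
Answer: -18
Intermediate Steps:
r = 7 (r = 2 + 5 = 7)
H = -4 (H = -4 + 0 = -4)
L = -17 (L = 6*(-4) + 7 = -24 + 7 = -17)
((-62 + 68) + 0*(6 + L))*(-3) = ((-62 + 68) + 0*(6 - 17))*(-3) = (6 + 0*(-11))*(-3) = (6 + 0)*(-3) = 6*(-3) = -18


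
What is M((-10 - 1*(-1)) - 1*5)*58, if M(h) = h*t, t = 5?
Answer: -4060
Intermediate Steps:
M(h) = 5*h (M(h) = h*5 = 5*h)
M((-10 - 1*(-1)) - 1*5)*58 = (5*((-10 - 1*(-1)) - 1*5))*58 = (5*((-10 + 1) - 5))*58 = (5*(-9 - 5))*58 = (5*(-14))*58 = -70*58 = -4060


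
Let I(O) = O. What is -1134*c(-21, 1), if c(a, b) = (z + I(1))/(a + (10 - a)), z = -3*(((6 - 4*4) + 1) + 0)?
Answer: -15876/5 ≈ -3175.2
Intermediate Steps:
z = 27 (z = -3*(((6 - 16) + 1) + 0) = -3*((-10 + 1) + 0) = -3*(-9 + 0) = -3*(-9) = 27)
c(a, b) = 14/5 (c(a, b) = (27 + 1)/(a + (10 - a)) = 28/10 = 28*(1/10) = 14/5)
-1134*c(-21, 1) = -1134*14/5 = -15876/5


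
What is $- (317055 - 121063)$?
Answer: $-195992$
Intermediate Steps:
$- (317055 - 121063) = \left(-1\right) 195992 = -195992$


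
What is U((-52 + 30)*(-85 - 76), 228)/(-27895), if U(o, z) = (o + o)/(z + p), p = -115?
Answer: -1012/450305 ≈ -0.0022474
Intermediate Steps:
U(o, z) = 2*o/(-115 + z) (U(o, z) = (o + o)/(z - 115) = (2*o)/(-115 + z) = 2*o/(-115 + z))
U((-52 + 30)*(-85 - 76), 228)/(-27895) = (2*((-52 + 30)*(-85 - 76))/(-115 + 228))/(-27895) = (2*(-22*(-161))/113)*(-1/27895) = (2*3542*(1/113))*(-1/27895) = (7084/113)*(-1/27895) = -1012/450305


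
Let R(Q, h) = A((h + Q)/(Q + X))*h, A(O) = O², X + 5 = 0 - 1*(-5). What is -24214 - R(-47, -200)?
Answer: -41286926/2209 ≈ -18690.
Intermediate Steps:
X = 0 (X = -5 + (0 - 1*(-5)) = -5 + (0 + 5) = -5 + 5 = 0)
R(Q, h) = h*(Q + h)²/Q² (R(Q, h) = ((h + Q)/(Q + 0))²*h = ((Q + h)/Q)²*h = ((Q + h)²/Q²)*h = h*(Q + h)²/Q²)
-24214 - R(-47, -200) = -24214 - (-200)*(-47 - 200)²/(-47)² = -24214 - (-200)*(-247)²/2209 = -24214 - (-200)*61009/2209 = -24214 - 1*(-12201800/2209) = -24214 + 12201800/2209 = -41286926/2209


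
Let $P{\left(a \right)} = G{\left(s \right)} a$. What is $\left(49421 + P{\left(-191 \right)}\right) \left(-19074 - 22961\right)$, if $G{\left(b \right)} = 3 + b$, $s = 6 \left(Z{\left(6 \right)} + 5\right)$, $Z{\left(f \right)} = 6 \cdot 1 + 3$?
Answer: $-1378916140$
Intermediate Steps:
$Z{\left(f \right)} = 9$ ($Z{\left(f \right)} = 6 + 3 = 9$)
$s = 84$ ($s = 6 \left(9 + 5\right) = 6 \cdot 14 = 84$)
$P{\left(a \right)} = 87 a$ ($P{\left(a \right)} = \left(3 + 84\right) a = 87 a$)
$\left(49421 + P{\left(-191 \right)}\right) \left(-19074 - 22961\right) = \left(49421 + 87 \left(-191\right)\right) \left(-19074 - 22961\right) = \left(49421 - 16617\right) \left(-19074 - 22961\right) = 32804 \left(-19074 - 22961\right) = 32804 \left(-42035\right) = -1378916140$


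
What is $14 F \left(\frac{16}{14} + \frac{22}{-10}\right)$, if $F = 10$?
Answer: $-148$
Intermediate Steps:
$14 F \left(\frac{16}{14} + \frac{22}{-10}\right) = 14 \cdot 10 \left(\frac{16}{14} + \frac{22}{-10}\right) = 140 \left(16 \cdot \frac{1}{14} + 22 \left(- \frac{1}{10}\right)\right) = 140 \left(\frac{8}{7} - \frac{11}{5}\right) = 140 \left(- \frac{37}{35}\right) = -148$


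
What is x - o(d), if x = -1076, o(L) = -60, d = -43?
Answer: -1016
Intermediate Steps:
x - o(d) = -1076 - 1*(-60) = -1076 + 60 = -1016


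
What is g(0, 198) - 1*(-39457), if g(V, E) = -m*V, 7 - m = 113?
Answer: 39457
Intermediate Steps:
m = -106 (m = 7 - 1*113 = 7 - 113 = -106)
g(V, E) = 106*V (g(V, E) = -(-106)*V = 106*V)
g(0, 198) - 1*(-39457) = 106*0 - 1*(-39457) = 0 + 39457 = 39457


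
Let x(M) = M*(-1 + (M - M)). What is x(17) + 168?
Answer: 151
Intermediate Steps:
x(M) = -M (x(M) = M*(-1 + 0) = M*(-1) = -M)
x(17) + 168 = -1*17 + 168 = -17 + 168 = 151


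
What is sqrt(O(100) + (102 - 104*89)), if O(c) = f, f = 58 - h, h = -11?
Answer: I*sqrt(9085) ≈ 95.315*I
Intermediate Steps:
f = 69 (f = 58 - 1*(-11) = 58 + 11 = 69)
O(c) = 69
sqrt(O(100) + (102 - 104*89)) = sqrt(69 + (102 - 104*89)) = sqrt(69 + (102 - 9256)) = sqrt(69 - 9154) = sqrt(-9085) = I*sqrt(9085)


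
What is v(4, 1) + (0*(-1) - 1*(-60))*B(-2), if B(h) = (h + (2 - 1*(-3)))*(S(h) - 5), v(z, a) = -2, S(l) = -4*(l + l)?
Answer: 1978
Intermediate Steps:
S(l) = -8*l
B(h) = (-5 - 8*h)*(5 + h) (B(h) = (h + (2 - 1*(-3)))*(-8*h - 5) = (h + (2 + 3))*(-5 - 8*h) = (h + 5)*(-5 - 8*h) = (5 + h)*(-5 - 8*h) = (-5 - 8*h)*(5 + h))
v(4, 1) + (0*(-1) - 1*(-60))*B(-2) = -2 + (0*(-1) - 1*(-60))*(-25 - 45*(-2) - 8*(-2)²) = -2 + (0 + 60)*(-25 + 90 - 8*4) = -2 + 60*(-25 + 90 - 32) = -2 + 60*33 = -2 + 1980 = 1978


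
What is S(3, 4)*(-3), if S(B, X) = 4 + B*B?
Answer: -39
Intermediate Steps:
S(B, X) = 4 + B**2
S(3, 4)*(-3) = (4 + 3**2)*(-3) = (4 + 9)*(-3) = 13*(-3) = -39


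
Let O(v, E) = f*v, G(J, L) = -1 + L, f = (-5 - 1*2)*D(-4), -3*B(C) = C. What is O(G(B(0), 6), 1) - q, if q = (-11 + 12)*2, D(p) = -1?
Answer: 33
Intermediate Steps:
B(C) = -C/3
f = 7 (f = (-5 - 1*2)*(-1) = (-5 - 2)*(-1) = -7*(-1) = 7)
O(v, E) = 7*v
q = 2 (q = 1*2 = 2)
O(G(B(0), 6), 1) - q = 7*(-1 + 6) - 1*2 = 7*5 - 2 = 35 - 2 = 33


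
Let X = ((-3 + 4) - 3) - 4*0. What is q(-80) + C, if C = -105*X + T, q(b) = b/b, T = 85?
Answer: 296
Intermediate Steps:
X = -2 (X = (1 - 3) + 0 = -2 + 0 = -2)
q(b) = 1
C = 295 (C = -105*(-2) + 85 = 210 + 85 = 295)
q(-80) + C = 1 + 295 = 296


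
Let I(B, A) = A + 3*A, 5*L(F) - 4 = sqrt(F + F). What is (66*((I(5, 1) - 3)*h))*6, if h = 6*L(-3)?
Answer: 9504/5 + 2376*I*sqrt(6)/5 ≈ 1900.8 + 1164.0*I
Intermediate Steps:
L(F) = 4/5 + sqrt(2)*sqrt(F)/5 (L(F) = 4/5 + sqrt(F + F)/5 = 4/5 + sqrt(2*F)/5 = 4/5 + (sqrt(2)*sqrt(F))/5 = 4/5 + sqrt(2)*sqrt(F)/5)
h = 24/5 + 6*I*sqrt(6)/5 (h = 6*(4/5 + sqrt(2)*sqrt(-3)/5) = 6*(4/5 + sqrt(2)*(I*sqrt(3))/5) = 6*(4/5 + I*sqrt(6)/5) = 24/5 + 6*I*sqrt(6)/5 ≈ 4.8 + 2.9394*I)
I(B, A) = 4*A
(66*((I(5, 1) - 3)*h))*6 = (66*((4*1 - 3)*(24/5 + 6*I*sqrt(6)/5)))*6 = (66*((4 - 3)*(24/5 + 6*I*sqrt(6)/5)))*6 = (66*(1*(24/5 + 6*I*sqrt(6)/5)))*6 = (66*(24/5 + 6*I*sqrt(6)/5))*6 = (1584/5 + 396*I*sqrt(6)/5)*6 = 9504/5 + 2376*I*sqrt(6)/5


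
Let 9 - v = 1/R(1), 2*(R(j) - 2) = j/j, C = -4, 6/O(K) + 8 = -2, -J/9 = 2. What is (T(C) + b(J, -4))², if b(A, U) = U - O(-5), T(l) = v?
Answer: 676/25 ≈ 27.040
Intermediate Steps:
J = -18 (J = -9*2 = -18)
O(K) = -⅗ (O(K) = 6/(-8 - 2) = 6/(-10) = 6*(-⅒) = -⅗)
R(j) = 5/2 (R(j) = 2 + (j/j)/2 = 2 + (½)*1 = 2 + ½ = 5/2)
v = 43/5 (v = 9 - 1/5/2 = 9 - 1*⅖ = 9 - ⅖ = 43/5 ≈ 8.6000)
T(l) = 43/5
b(A, U) = ⅗ + U (b(A, U) = U - 1*(-⅗) = U + ⅗ = ⅗ + U)
(T(C) + b(J, -4))² = (43/5 + (⅗ - 4))² = (43/5 - 17/5)² = (26/5)² = 676/25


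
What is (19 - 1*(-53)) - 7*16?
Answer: -40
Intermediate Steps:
(19 - 1*(-53)) - 7*16 = (19 + 53) - 112 = 72 - 112 = -40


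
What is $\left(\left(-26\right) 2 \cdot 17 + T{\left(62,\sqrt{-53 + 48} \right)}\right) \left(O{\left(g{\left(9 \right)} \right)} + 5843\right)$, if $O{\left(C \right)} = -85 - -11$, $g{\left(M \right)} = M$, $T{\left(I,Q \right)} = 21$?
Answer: $-4978647$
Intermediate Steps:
$O{\left(C \right)} = -74$ ($O{\left(C \right)} = -85 + 11 = -74$)
$\left(\left(-26\right) 2 \cdot 17 + T{\left(62,\sqrt{-53 + 48} \right)}\right) \left(O{\left(g{\left(9 \right)} \right)} + 5843\right) = \left(\left(-26\right) 2 \cdot 17 + 21\right) \left(-74 + 5843\right) = \left(\left(-52\right) 17 + 21\right) 5769 = \left(-884 + 21\right) 5769 = \left(-863\right) 5769 = -4978647$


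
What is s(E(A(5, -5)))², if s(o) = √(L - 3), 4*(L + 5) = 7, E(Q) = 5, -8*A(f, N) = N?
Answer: -25/4 ≈ -6.2500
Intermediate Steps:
A(f, N) = -N/8
L = -13/4 (L = -5 + (¼)*7 = -5 + 7/4 = -13/4 ≈ -3.2500)
s(o) = 5*I/2 (s(o) = √(-13/4 - 3) = √(-25/4) = 5*I/2)
s(E(A(5, -5)))² = (5*I/2)² = -25/4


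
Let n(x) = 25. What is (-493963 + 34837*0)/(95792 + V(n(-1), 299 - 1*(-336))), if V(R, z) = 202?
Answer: -493963/95994 ≈ -5.1458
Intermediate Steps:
(-493963 + 34837*0)/(95792 + V(n(-1), 299 - 1*(-336))) = (-493963 + 34837*0)/(95792 + 202) = (-493963 + 0)/95994 = -493963*1/95994 = -493963/95994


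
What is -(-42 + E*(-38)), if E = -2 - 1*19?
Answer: -756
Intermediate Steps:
E = -21 (E = -2 - 19 = -21)
-(-42 + E*(-38)) = -(-42 - 21*(-38)) = -(-42 + 798) = -1*756 = -756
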